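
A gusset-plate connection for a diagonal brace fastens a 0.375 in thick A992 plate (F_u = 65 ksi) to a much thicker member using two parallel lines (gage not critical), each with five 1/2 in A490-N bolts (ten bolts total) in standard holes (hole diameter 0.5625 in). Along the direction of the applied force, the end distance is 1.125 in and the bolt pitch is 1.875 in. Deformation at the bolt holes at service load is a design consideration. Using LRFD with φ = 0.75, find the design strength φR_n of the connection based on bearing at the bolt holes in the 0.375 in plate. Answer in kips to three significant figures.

213 kips

Per bolt r_n = 1.2 l_c t F_u ≤ 2.4 d t F_u; upper limit = 2.4 × 0.5 × 0.375 × 65 = 29.25 kips.
Edge bolt: l_c = 1.125 − 0.5625/2 = 0.8438 in → 1.2 × 0.8438 × 0.375 × 65 = 24.68 → r_n = 24.68 kips.
Interior bolts: l_c = 1.875 − 0.5625 = 1.312 in → 1.2 × 1.312 × 0.375 × 65 = 38.39 → r_n = 29.25 kips.
R_n = 2 × 24.68 + 8 × 29.25 = 283.4 kips.
Design strength φR_n = 0.75 × 283.4 = 213 kips.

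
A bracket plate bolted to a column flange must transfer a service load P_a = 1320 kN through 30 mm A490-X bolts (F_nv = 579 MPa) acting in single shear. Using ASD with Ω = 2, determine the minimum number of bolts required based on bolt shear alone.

7 bolts

A_b = π·30²/4 = 706.9 mm².
Per-bolt allowable strength R_n/Ω = 579 × 706.9 × 1 / 1000 / 2 = 204.6 kN.
n ≥ 1320 / 204.6 = 6.45 → use 7 bolts.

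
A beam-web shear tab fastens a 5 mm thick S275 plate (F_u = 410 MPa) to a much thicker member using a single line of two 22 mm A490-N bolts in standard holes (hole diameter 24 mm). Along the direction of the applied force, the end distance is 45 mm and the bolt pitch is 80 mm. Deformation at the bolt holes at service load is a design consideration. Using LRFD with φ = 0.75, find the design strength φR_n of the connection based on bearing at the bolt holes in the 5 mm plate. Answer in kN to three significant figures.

Per bolt r_n = 1.2 l_c t F_u ≤ 2.4 d t F_u; upper limit = 2.4 × 22 × 5 × 410 / 1000 = 108.2 kN.
Edge bolt: l_c = 45 − 24/2 = 33 mm → 1.2 × 33 × 5 × 410 / 1000 = 81.18 → r_n = 81.18 kN.
Interior bolts: l_c = 80 − 24 = 56 mm → 1.2 × 56 × 5 × 410 / 1000 = 137.8 → r_n = 108.2 kN.
R_n = 1 × 81.18 + 1 × 108.2 = 189.4 kN.
Design strength φR_n = 0.75 × 189.4 = 142 kN.

142 kN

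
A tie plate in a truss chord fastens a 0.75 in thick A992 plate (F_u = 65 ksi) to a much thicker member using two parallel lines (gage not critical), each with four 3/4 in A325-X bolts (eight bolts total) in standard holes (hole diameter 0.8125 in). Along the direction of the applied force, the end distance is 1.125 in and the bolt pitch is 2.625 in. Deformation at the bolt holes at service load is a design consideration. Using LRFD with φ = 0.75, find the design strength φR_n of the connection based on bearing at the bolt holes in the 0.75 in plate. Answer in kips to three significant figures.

Per bolt r_n = 1.2 l_c t F_u ≤ 2.4 d t F_u; upper limit = 2.4 × 0.75 × 0.75 × 65 = 87.75 kips.
Edge bolt: l_c = 1.125 − 0.8125/2 = 0.7188 in → 1.2 × 0.7188 × 0.75 × 65 = 42.05 → r_n = 42.05 kips.
Interior bolts: l_c = 2.625 − 0.8125 = 1.812 in → 1.2 × 1.812 × 0.75 × 65 = 106 → r_n = 87.75 kips.
R_n = 2 × 42.05 + 6 × 87.75 = 610.6 kips.
Design strength φR_n = 0.75 × 610.6 = 458 kips.

458 kips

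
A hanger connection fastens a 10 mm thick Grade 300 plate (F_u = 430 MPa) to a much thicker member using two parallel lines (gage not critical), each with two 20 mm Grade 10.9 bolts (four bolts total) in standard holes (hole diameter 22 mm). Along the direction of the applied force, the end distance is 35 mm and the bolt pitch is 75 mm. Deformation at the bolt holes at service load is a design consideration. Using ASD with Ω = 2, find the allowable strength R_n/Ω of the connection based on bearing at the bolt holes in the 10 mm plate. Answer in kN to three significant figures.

330 kN

Per bolt r_n = 1.2 l_c t F_u ≤ 2.4 d t F_u; upper limit = 2.4 × 20 × 10 × 430 / 1000 = 206.4 kN.
Edge bolt: l_c = 35 − 22/2 = 24 mm → 1.2 × 24 × 10 × 430 / 1000 = 123.8 → r_n = 123.8 kN.
Interior bolts: l_c = 75 − 22 = 53 mm → 1.2 × 53 × 10 × 430 / 1000 = 273.5 → r_n = 206.4 kN.
R_n = 2 × 123.8 + 2 × 206.4 = 660.5 kN.
Allowable strength R_n/Ω = 660.5 / 2 = 330 kN.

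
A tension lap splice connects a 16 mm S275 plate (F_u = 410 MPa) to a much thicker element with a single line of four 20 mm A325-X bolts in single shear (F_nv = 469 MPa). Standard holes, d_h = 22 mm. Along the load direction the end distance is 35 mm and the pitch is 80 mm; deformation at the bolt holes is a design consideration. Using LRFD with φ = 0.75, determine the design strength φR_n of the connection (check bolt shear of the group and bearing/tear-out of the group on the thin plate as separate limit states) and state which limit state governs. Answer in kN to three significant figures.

442 kN (bolt shear governs)

Bolt shear: A_b = π·20²/4 = 314.2 mm²; R_n = 469 × 314.2 × 4 × 1 / 1000 = 589.4 kN → 0.75 × 589.4 = 442 kN.
Bearing (1.2 l_c t F_u ≤ 2.4 d t F_u): upper limit = 2.4·20·16·410 / 1000 = 314.9 kN.
  Edge l_c = 35 − 22/2 = 24 → r_n = 188.9 kN; interior l_c = 80 − 22 = 58 → r_n = 314.9 kN.
  R_n,bearing = 1·188.9 + 3·314.9 = 1134 kN → 0.75 × 1134 = 850 kN.
Bolt shear governs: 442 kN.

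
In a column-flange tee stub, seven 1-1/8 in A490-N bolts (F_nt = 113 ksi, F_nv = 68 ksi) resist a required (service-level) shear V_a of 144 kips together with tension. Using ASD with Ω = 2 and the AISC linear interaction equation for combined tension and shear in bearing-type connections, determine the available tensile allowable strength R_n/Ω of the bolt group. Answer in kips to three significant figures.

272 kips

A_b = π·1.125²/4 = 0.994 in²; f_rv = 144 / (7 × 0.994) = 20.7 ksi.
F'_nt = 1.3 F_nt − (Ω F_nt / F_nv) f_rv = 1.3·113 − (2·113/68)·20.7 = 78.12 ksi, capped at F_nt → F'_nt = 78.12 ksi.
R_n = F'_nt · A_b · n = 78.12 × 0.994 × 7 = 543.6 kips.
Allowable strength R_n/Ω = 543.6 / 2 = 272 kips.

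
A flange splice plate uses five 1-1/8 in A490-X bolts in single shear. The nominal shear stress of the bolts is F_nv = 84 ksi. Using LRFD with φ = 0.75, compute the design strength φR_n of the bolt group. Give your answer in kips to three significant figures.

A_b = π × 1.125² / 4 = 0.994 in².
R_n = F_nv · A_b · n · n_s = 84 × 0.994 × 5 × 1 = 417.5 kips.
Design strength φR_n = 0.75 × 417.5 = 313 kips.

313 kips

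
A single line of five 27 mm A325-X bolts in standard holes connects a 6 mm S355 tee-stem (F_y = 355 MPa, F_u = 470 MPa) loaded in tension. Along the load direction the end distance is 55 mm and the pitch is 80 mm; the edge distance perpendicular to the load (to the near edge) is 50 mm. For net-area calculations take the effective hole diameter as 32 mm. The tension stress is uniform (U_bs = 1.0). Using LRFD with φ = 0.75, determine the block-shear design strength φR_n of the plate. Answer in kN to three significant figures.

365 kN

Shear plane L_v = 55 + 4·80 = 375 mm; A_gv = 375 × 6 = 2250 mm².
A_nv = (375 − 4.5·32) × 6 = 1386 mm².
A_nt = (50 − 0.5·32) × 6 = 204 mm².
0.6 F_u A_nv = 390.9 kN; 0.6 F_y A_gv = 479.2 kN → shear rupture governs the shear term.
R_n = 390.9 + 1.0 × 470 × 204 / 1000 = 486.7 kN.
Design strength φR_n = 0.75 × 486.7 = 365 kN.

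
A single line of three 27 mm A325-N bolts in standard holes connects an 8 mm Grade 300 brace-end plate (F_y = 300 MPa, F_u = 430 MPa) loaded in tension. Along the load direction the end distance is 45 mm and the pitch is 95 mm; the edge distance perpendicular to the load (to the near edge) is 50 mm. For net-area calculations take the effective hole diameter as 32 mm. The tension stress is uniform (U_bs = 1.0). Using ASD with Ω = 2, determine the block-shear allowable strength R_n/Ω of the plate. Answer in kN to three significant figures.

218 kN

Shear plane L_v = 45 + 2·95 = 235 mm; A_gv = 235 × 8 = 1880 mm².
A_nv = (235 − 2.5·32) × 8 = 1240 mm².
A_nt = (50 − 0.5·32) × 8 = 272 mm².
0.6 F_u A_nv = 319.9 kN; 0.6 F_y A_gv = 338.4 kN → shear rupture governs the shear term.
R_n = 319.9 + 1.0 × 430 × 272 / 1000 = 436.9 kN.
Allowable strength R_n/Ω = 436.9 / 2 = 218 kN.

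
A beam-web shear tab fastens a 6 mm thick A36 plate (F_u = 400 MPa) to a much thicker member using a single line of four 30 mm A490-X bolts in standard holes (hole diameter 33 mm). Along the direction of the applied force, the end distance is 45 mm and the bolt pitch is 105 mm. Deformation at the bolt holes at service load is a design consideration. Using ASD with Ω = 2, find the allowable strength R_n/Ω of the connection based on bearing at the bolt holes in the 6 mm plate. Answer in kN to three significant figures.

300 kN

Per bolt r_n = 1.2 l_c t F_u ≤ 2.4 d t F_u; upper limit = 2.4 × 30 × 6 × 400 / 1000 = 172.8 kN.
Edge bolt: l_c = 45 − 33/2 = 28.5 mm → 1.2 × 28.5 × 6 × 400 / 1000 = 82.08 → r_n = 82.08 kN.
Interior bolts: l_c = 105 − 33 = 72 mm → 1.2 × 72 × 6 × 400 / 1000 = 207.4 → r_n = 172.8 kN.
R_n = 1 × 82.08 + 3 × 172.8 = 600.5 kN.
Allowable strength R_n/Ω = 600.5 / 2 = 300 kN.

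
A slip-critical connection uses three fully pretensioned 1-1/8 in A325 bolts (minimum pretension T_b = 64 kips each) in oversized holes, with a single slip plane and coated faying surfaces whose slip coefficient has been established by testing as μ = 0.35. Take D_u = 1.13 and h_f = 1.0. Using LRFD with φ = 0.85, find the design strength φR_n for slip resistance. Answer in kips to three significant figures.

64.5 kips

R_n = μ · D_u · h_f · T_b · n_s · n_b = 0.35 × 1.13 × 1.0 × 64 × 1 × 3 = 75.94 kips.
Design strength φR_n = 0.85 × 75.94 = 64.5 kips.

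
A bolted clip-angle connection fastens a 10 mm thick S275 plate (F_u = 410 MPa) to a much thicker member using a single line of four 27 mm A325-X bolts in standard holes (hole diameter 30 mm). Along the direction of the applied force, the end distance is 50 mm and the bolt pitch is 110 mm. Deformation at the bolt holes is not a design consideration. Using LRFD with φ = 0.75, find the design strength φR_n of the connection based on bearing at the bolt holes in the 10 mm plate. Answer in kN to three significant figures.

Per bolt r_n = 1.5 l_c t F_u ≤ 3.0 d t F_u; upper limit = 3.0 × 27 × 10 × 410 / 1000 = 332.1 kN.
Edge bolt: l_c = 50 − 30/2 = 35 mm → 1.5 × 35 × 10 × 410 / 1000 = 215.2 → r_n = 215.2 kN.
Interior bolts: l_c = 110 − 30 = 80 mm → 1.5 × 80 × 10 × 410 / 1000 = 492 → r_n = 332.1 kN.
R_n = 1 × 215.2 + 3 × 332.1 = 1212 kN.
Design strength φR_n = 0.75 × 1212 = 909 kN.

909 kN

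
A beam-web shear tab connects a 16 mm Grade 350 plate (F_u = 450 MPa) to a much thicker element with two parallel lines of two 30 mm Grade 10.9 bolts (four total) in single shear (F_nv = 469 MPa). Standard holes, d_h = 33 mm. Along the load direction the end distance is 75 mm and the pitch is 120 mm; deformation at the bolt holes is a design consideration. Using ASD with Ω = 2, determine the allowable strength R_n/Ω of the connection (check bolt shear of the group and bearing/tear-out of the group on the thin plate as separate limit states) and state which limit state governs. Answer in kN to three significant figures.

Bolt shear: A_b = π·30²/4 = 706.9 mm²; R_n = 469 × 706.9 × 4 × 1 / 1000 = 1326 kN → 1326 / 2 = 663 kN.
Bearing (1.2 l_c t F_u ≤ 2.4 d t F_u): upper limit = 2.4·30·16·450 / 1000 = 518.4 kN.
  Edge l_c = 75 − 33/2 = 58.5 → r_n = 505.4 kN; interior l_c = 120 − 33 = 87 → r_n = 518.4 kN.
  R_n,bearing = 2·505.4 + 2·518.4 = 2048 kN → 2048 / 2 = 1020 kN.
Bolt shear governs: 663 kN.

663 kN (bolt shear governs)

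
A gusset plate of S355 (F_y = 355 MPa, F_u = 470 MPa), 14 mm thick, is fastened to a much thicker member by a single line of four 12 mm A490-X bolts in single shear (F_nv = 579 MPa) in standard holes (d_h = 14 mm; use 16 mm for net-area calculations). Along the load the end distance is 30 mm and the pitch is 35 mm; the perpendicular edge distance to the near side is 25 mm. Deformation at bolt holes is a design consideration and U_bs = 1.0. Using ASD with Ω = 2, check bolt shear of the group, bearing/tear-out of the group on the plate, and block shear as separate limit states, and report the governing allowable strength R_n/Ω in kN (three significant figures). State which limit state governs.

131 kN (bolt shear governs)

Bolt shear: A_b = π·12²/4 = 113.1 mm²; R_n = 579 × 113.1 × 4 × 1 / 1000 = 261.9 kN → 261.9 / 2 = 131 kN.
Bearing: edge l_c = 23, r_n = 181.6 kN; interior l_c = 21, r_n = 165.8 kN; R_n = 181.6 + 3·165.8 = 679.1 kN → 340 kN.
Block shear: A_gv = 1890, A_nv = 1106, A_nt = 238 mm²; R_n = min(0.6F_uA_nv, 0.6F_yA_gv) + U_bs·F_u·A_nt = 423.8 kN → 212 kN.
Bolt shear governs: 131 kN.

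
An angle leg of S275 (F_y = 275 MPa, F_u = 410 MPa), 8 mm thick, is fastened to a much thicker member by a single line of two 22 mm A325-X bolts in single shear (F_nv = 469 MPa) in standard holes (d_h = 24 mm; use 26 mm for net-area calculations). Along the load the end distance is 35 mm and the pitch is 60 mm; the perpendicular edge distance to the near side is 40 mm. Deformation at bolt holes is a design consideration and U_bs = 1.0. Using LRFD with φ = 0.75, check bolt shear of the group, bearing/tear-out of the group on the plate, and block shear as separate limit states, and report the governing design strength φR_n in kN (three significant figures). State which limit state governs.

Bolt shear: A_b = π·22²/4 = 380.1 mm²; R_n = 469 × 380.1 × 2 × 1 / 1000 = 356.6 kN → 0.75 × 356.6 = 267 kN.
Bearing: edge l_c = 23, r_n = 90.53 kN; interior l_c = 36, r_n = 141.7 kN; R_n = 90.53 + 1·141.7 = 232.2 kN → 174 kN.
Block shear: A_gv = 760, A_nv = 448, A_nt = 216 mm²; R_n = min(0.6F_uA_nv, 0.6F_yA_gv) + U_bs·F_u·A_nt = 198.8 kN → 149 kN.
Block shear governs: 149 kN.

149 kN (block shear governs)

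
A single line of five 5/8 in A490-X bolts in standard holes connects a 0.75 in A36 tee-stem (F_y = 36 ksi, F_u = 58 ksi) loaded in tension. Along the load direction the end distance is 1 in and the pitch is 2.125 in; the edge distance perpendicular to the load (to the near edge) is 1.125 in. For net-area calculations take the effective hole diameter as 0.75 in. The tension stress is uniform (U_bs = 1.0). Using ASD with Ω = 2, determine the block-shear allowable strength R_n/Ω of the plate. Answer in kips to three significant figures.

93.3 kips

Shear plane L_v = 1 + 4·2.125 = 9.5 in; A_gv = 9.5 × 0.75 = 7.125 in².
A_nv = (9.5 − 4.5·0.75) × 0.75 = 4.594 in².
A_nt = (1.125 − 0.5·0.75) × 0.75 = 0.5625 in².
0.6 F_u A_nv = 159.9 kips; 0.6 F_y A_gv = 153.9 kips → shear yielding governs the shear term.
R_n = 153.9 + 1.0 × 58 × 0.5625 = 186.5 kips.
Allowable strength R_n/Ω = 186.5 / 2 = 93.3 kips.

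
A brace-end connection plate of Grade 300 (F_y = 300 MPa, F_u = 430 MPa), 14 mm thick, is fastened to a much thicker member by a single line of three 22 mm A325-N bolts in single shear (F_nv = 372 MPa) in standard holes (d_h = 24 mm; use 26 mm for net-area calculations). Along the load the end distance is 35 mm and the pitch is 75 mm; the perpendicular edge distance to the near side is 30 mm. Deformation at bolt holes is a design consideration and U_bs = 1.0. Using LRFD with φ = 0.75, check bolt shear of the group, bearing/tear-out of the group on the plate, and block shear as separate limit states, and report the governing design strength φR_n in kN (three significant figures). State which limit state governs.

318 kN (bolt shear governs)

Bolt shear: A_b = π·22²/4 = 380.1 mm²; R_n = 372 × 380.1 × 3 × 1 / 1000 = 424.2 kN → 0.75 × 424.2 = 318 kN.
Bearing: edge l_c = 23, r_n = 166.2 kN; interior l_c = 51, r_n = 317.9 kN; R_n = 166.2 + 2·317.9 = 801.9 kN → 601 kN.
Block shear: A_gv = 2590, A_nv = 1680, A_nt = 238 mm²; R_n = min(0.6F_uA_nv, 0.6F_yA_gv) + U_bs·F_u·A_nt = 535.8 kN → 402 kN.
Bolt shear governs: 318 kN.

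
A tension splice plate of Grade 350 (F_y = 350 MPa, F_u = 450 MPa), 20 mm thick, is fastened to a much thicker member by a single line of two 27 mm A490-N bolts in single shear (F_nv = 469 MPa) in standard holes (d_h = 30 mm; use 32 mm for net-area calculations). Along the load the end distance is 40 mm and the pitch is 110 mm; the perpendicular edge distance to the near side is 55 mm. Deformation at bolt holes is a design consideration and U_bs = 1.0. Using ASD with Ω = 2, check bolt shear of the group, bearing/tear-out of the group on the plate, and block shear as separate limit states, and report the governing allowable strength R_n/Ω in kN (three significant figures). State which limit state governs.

Bolt shear: A_b = π·27²/4 = 572.6 mm²; R_n = 469 × 572.6 × 2 × 1 / 1000 = 537.1 kN → 537.1 / 2 = 269 kN.
Bearing: edge l_c = 25, r_n = 270 kN; interior l_c = 80, r_n = 583.2 kN; R_n = 270 + 1·583.2 = 853.2 kN → 427 kN.
Block shear: A_gv = 3000, A_nv = 2040, A_nt = 780 mm²; R_n = min(0.6F_uA_nv, 0.6F_yA_gv) + U_bs·F_u·A_nt = 901.8 kN → 451 kN.
Bolt shear governs: 269 kN.

269 kN (bolt shear governs)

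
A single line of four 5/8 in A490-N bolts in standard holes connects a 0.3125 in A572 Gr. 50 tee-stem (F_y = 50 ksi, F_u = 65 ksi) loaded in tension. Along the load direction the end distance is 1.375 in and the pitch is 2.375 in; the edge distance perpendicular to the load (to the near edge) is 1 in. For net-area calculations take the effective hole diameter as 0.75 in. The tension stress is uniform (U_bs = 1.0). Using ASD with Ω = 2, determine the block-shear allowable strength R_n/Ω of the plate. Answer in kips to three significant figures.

42.1 kips

Shear plane L_v = 1.375 + 3·2.375 = 8.5 in; A_gv = 8.5 × 0.3125 = 2.656 in².
A_nv = (8.5 − 3.5·0.75) × 0.3125 = 1.836 in².
A_nt = (1 − 0.5·0.75) × 0.3125 = 0.1953 in².
0.6 F_u A_nv = 71.6 kips; 0.6 F_y A_gv = 79.69 kips → shear rupture governs the shear term.
R_n = 71.6 + 1.0 × 65 × 0.1953 = 84.3 kips.
Allowable strength R_n/Ω = 84.3 / 2 = 42.1 kips.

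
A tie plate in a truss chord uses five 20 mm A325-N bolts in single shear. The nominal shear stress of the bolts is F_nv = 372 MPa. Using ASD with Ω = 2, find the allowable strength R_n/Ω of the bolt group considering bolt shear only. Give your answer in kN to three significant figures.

A_b = π × 20² / 4 = 314.2 mm².
R_n = F_nv · A_b · n · n_s = 372 × 314.2 × 5 × 1 / 1000 = 584.3 kN.
Allowable strength R_n/Ω = 584.3 / 2 = 292 kN.

292 kN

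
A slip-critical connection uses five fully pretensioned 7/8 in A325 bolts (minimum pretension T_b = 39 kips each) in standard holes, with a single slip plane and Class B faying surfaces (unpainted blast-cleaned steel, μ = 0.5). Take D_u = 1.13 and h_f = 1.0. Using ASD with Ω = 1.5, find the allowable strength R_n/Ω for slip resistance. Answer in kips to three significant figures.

73.4 kips

R_n = μ · D_u · h_f · T_b · n_s · n_b = 0.5 × 1.13 × 1.0 × 39 × 1 × 5 = 110.2 kips.
Allowable strength R_n/Ω = 110.2 / 1.5 = 73.4 kips.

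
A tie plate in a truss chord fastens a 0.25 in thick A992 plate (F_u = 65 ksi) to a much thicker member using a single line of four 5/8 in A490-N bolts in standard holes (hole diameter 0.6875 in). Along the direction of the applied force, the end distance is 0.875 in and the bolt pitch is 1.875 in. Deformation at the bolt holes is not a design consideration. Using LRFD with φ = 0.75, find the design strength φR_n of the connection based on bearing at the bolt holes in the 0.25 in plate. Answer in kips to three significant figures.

74.8 kips

Per bolt r_n = 1.5 l_c t F_u ≤ 3.0 d t F_u; upper limit = 3.0 × 0.625 × 0.25 × 65 = 30.47 kips.
Edge bolt: l_c = 0.875 − 0.6875/2 = 0.5312 in → 1.5 × 0.5312 × 0.25 × 65 = 12.95 → r_n = 12.95 kips.
Interior bolts: l_c = 1.875 − 0.6875 = 1.188 in → 1.5 × 1.188 × 0.25 × 65 = 28.95 → r_n = 28.95 kips.
R_n = 1 × 12.95 + 3 × 28.95 = 99.79 kips.
Design strength φR_n = 0.75 × 99.79 = 74.8 kips.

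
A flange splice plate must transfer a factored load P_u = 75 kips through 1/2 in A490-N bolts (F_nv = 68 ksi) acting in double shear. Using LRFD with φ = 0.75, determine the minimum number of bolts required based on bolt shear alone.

4 bolts

A_b = π·0.5²/4 = 0.1963 in².
Per-bolt design strength φR_n = 0.75 × 68 × 0.1963 × 2 = 20.03 kips.
n ≥ 75 / 20.03 = 3.745 → use 4 bolts.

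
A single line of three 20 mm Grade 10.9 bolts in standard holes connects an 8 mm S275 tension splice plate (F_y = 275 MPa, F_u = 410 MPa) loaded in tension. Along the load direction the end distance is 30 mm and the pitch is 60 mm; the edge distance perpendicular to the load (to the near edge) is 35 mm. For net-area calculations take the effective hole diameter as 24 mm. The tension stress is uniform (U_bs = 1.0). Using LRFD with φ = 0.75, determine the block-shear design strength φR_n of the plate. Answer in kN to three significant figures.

189 kN

Shear plane L_v = 30 + 2·60 = 150 mm; A_gv = 150 × 8 = 1200 mm².
A_nv = (150 − 2.5·24) × 8 = 720 mm².
A_nt = (35 − 0.5·24) × 8 = 184 mm².
0.6 F_u A_nv = 177.1 kN; 0.6 F_y A_gv = 198 kN → shear rupture governs the shear term.
R_n = 177.1 + 1.0 × 410 × 184 / 1000 = 252.6 kN.
Design strength φR_n = 0.75 × 252.6 = 189 kN.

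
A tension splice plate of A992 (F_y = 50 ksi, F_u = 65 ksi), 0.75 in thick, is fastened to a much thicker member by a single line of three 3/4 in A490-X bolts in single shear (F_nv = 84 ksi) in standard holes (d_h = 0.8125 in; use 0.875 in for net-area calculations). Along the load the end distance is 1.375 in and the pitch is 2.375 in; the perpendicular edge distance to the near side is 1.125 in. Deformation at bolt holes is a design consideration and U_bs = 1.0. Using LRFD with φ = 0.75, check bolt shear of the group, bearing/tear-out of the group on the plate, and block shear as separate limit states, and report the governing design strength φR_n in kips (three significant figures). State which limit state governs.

83.5 kips (bolt shear governs)

Bolt shear: A_b = π·0.75²/4 = 0.4418 in²; R_n = 84 × 0.4418 × 3 × 1 = 111.3 kips → 0.75 × 111.3 = 83.5 kips.
Bearing: edge l_c = 0.9688, r_n = 56.67 kips; interior l_c = 1.562, r_n = 87.75 kips; R_n = 56.67 + 2·87.75 = 232.2 kips → 174 kips.
Block shear: A_gv = 4.594, A_nv = 2.953, A_nt = 0.5156 in²; R_n = min(0.6F_uA_nv, 0.6F_yA_gv) + U_bs·F_u·A_nt = 148.7 kips → 112 kips.
Bolt shear governs: 83.5 kips.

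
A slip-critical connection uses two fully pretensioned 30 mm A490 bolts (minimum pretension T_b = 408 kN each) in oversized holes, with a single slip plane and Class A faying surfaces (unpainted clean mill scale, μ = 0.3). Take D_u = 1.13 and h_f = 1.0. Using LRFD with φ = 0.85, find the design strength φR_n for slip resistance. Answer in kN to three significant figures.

R_n = μ · D_u · h_f · T_b · n_s · n_b = 0.3 × 1.13 × 1.0 × 408 × 1 × 2 = 276.6 kN.
Design strength φR_n = 0.85 × 276.6 = 235 kN.

235 kN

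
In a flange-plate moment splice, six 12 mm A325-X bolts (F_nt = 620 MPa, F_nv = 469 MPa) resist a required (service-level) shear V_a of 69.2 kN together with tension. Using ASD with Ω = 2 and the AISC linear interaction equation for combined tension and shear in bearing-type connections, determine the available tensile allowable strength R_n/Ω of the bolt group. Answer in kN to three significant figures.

A_b = π·12²/4 = 113.1 mm²; f_rv = 69.2 × 1000 / (6 × 113.1) = 102 MPa.
F'_nt = 1.3 F_nt − (Ω F_nt / F_nv) f_rv = 1.3·620 − (2·620/469)·102 = 536.4 MPa, capped at F_nt → F'_nt = 536.4 MPa.
R_n = F'_nt · A_b · n = 536.4 × 113.1 × 6 / 1000 = 364 kN.
Allowable strength R_n/Ω = 364 / 2 = 182 kN.

182 kN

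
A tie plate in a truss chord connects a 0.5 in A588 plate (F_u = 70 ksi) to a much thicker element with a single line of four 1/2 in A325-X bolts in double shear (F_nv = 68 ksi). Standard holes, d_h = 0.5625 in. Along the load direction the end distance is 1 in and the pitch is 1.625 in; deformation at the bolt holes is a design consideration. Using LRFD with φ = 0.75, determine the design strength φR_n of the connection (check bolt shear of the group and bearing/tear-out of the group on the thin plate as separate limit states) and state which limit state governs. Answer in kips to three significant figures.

80.1 kips (bolt shear governs)

Bolt shear: A_b = π·0.5²/4 = 0.1963 in²; R_n = 68 × 0.1963 × 4 × 2 = 106.8 kips → 0.75 × 106.8 = 80.1 kips.
Bearing (1.2 l_c t F_u ≤ 2.4 d t F_u): upper limit = 2.4·0.5·0.5·70 = 42 kips.
  Edge l_c = 1 − 0.5625/2 = 0.7188 → r_n = 30.19 kips; interior l_c = 1.625 − 0.5625 = 1.062 → r_n = 42 kips.
  R_n,bearing = 1·30.19 + 3·42 = 156.2 kips → 0.75 × 156.2 = 117 kips.
Bolt shear governs: 80.1 kips.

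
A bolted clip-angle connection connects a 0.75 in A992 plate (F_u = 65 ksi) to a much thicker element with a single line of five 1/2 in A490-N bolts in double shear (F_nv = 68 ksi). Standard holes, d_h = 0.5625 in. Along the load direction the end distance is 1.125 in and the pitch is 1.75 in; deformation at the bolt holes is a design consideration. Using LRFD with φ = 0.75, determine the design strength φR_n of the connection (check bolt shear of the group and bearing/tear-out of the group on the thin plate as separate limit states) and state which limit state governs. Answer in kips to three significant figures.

Bolt shear: A_b = π·0.5²/4 = 0.1963 in²; R_n = 68 × 0.1963 × 5 × 2 = 133.5 kips → 0.75 × 133.5 = 100 kips.
Bearing (1.2 l_c t F_u ≤ 2.4 d t F_u): upper limit = 2.4·0.5·0.75·65 = 58.5 kips.
  Edge l_c = 1.125 − 0.5625/2 = 0.8438 → r_n = 49.36 kips; interior l_c = 1.75 − 0.5625 = 1.188 → r_n = 58.5 kips.
  R_n,bearing = 1·49.36 + 4·58.5 = 283.4 kips → 0.75 × 283.4 = 213 kips.
Bolt shear governs: 100 kips.

100 kips (bolt shear governs)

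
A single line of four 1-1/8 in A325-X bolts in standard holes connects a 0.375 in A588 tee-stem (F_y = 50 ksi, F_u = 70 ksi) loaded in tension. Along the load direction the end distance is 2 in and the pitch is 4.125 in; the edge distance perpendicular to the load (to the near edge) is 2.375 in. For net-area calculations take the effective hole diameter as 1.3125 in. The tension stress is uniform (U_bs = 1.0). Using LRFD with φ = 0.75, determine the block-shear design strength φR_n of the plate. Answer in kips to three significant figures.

Shear plane L_v = 2 + 3·4.125 = 14.38 in; A_gv = 14.38 × 0.375 = 5.391 in².
A_nv = (14.38 − 3.5·1.3125) × 0.375 = 3.668 in².
A_nt = (2.375 − 0.5·1.3125) × 0.375 = 0.6445 in².
0.6 F_u A_nv = 154.1 kips; 0.6 F_y A_gv = 161.7 kips → shear rupture governs the shear term.
R_n = 154.1 + 1.0 × 70 × 0.6445 = 199.2 kips.
Design strength φR_n = 0.75 × 199.2 = 149 kips.

149 kips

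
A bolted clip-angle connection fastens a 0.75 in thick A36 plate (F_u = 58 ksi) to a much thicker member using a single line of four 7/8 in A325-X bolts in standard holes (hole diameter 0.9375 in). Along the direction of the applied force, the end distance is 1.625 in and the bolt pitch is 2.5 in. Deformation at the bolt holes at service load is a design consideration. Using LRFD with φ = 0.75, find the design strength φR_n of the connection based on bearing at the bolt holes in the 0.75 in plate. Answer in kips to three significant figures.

Per bolt r_n = 1.2 l_c t F_u ≤ 2.4 d t F_u; upper limit = 2.4 × 0.875 × 0.75 × 58 = 91.35 kips.
Edge bolt: l_c = 1.625 − 0.9375/2 = 1.156 in → 1.2 × 1.156 × 0.75 × 58 = 60.36 → r_n = 60.36 kips.
Interior bolts: l_c = 2.5 − 0.9375 = 1.562 in → 1.2 × 1.562 × 0.75 × 58 = 81.56 → r_n = 81.56 kips.
R_n = 1 × 60.36 + 3 × 81.56 = 305 kips.
Design strength φR_n = 0.75 × 305 = 229 kips.

229 kips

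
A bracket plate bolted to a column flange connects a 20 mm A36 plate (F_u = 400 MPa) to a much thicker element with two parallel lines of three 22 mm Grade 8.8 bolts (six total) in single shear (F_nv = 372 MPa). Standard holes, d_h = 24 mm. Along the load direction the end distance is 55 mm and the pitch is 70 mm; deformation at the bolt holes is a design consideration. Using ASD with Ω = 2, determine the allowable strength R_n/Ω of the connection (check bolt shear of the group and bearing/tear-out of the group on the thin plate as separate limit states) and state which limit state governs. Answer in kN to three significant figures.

424 kN (bolt shear governs)

Bolt shear: A_b = π·22²/4 = 380.1 mm²; R_n = 372 × 380.1 × 6 × 1 / 1000 = 848.5 kN → 848.5 / 2 = 424 kN.
Bearing (1.2 l_c t F_u ≤ 2.4 d t F_u): upper limit = 2.4·22·20·400 / 1000 = 422.4 kN.
  Edge l_c = 55 − 24/2 = 43 → r_n = 412.8 kN; interior l_c = 70 − 24 = 46 → r_n = 422.4 kN.
  R_n,bearing = 2·412.8 + 4·422.4 = 2515 kN → 2515 / 2 = 1260 kN.
Bolt shear governs: 424 kN.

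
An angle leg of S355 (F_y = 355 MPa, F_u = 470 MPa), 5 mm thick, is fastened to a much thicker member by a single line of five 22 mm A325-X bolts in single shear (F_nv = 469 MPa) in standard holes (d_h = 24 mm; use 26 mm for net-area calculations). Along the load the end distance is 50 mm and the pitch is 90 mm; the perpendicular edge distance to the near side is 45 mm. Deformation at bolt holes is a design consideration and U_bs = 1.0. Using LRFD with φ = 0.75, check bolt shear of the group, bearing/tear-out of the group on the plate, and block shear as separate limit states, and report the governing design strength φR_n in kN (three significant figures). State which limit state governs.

Bolt shear: A_b = π·22²/4 = 380.1 mm²; R_n = 469 × 380.1 × 5 × 1 / 1000 = 891.4 kN → 0.75 × 891.4 = 669 kN.
Bearing: edge l_c = 38, r_n = 107.2 kN; interior l_c = 66, r_n = 124.1 kN; R_n = 107.2 + 4·124.1 = 603.5 kN → 453 kN.
Block shear: A_gv = 2050, A_nv = 1465, A_nt = 160 mm²; R_n = min(0.6F_uA_nv, 0.6F_yA_gv) + U_bs·F_u·A_nt = 488.3 kN → 366 kN.
Block shear governs: 366 kN.

366 kN (block shear governs)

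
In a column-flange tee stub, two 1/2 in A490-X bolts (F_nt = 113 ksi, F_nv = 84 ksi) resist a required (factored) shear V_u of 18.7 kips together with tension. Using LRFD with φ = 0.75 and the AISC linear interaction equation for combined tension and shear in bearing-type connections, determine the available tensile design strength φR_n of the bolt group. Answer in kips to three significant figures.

18.1 kips

A_b = π·0.5²/4 = 0.1963 in²; f_rv = 18.7 / (2 × 0.1963) = 47.62 ksi.
F'_nt = 1.3 F_nt − (F_nt / φF_nv) f_rv = 1.3·113 − (113/(0.75·84))·47.62 = 61.49 ksi, capped at F_nt → F'_nt = 61.49 ksi.
R_n = F'_nt · A_b · n = 61.49 × 0.1963 × 2 = 24.15 kips.
Design strength φR_n = 0.75 × 24.15 = 18.1 kips.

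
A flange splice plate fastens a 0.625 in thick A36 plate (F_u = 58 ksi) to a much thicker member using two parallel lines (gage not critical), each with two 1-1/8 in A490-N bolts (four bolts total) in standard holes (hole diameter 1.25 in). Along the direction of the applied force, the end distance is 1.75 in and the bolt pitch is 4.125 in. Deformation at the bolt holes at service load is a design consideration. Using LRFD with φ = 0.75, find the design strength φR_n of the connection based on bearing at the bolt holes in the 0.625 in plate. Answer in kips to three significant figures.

Per bolt r_n = 1.2 l_c t F_u ≤ 2.4 d t F_u; upper limit = 2.4 × 1.125 × 0.625 × 58 = 97.87 kips.
Edge bolt: l_c = 1.75 − 1.25/2 = 1.125 in → 1.2 × 1.125 × 0.625 × 58 = 48.94 → r_n = 48.94 kips.
Interior bolts: l_c = 4.125 − 1.25 = 2.875 in → 1.2 × 2.875 × 0.625 × 58 = 125.1 → r_n = 97.87 kips.
R_n = 2 × 48.94 + 2 × 97.87 = 293.6 kips.
Design strength φR_n = 0.75 × 293.6 = 220 kips.

220 kips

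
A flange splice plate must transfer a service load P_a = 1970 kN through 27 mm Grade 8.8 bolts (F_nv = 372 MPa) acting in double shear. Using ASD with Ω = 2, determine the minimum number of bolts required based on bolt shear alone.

10 bolts

A_b = π·27²/4 = 572.6 mm².
Per-bolt allowable strength R_n/Ω = 372 × 572.6 × 2 / 1000 / 2 = 213 kN.
n ≥ 1970 / 213 = 9.249 → use 10 bolts.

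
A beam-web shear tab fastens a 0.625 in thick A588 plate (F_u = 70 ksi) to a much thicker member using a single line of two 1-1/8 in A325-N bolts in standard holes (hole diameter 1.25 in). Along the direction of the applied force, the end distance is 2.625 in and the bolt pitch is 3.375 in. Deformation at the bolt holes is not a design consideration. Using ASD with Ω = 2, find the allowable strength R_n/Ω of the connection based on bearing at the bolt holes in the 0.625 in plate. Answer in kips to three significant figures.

135 kips

Per bolt r_n = 1.5 l_c t F_u ≤ 3.0 d t F_u; upper limit = 3.0 × 1.125 × 0.625 × 70 = 147.7 kips.
Edge bolt: l_c = 2.625 − 1.25/2 = 2 in → 1.5 × 2 × 0.625 × 70 = 131.2 → r_n = 131.2 kips.
Interior bolts: l_c = 3.375 − 1.25 = 2.125 in → 1.5 × 2.125 × 0.625 × 70 = 139.5 → r_n = 139.5 kips.
R_n = 1 × 131.2 + 1 × 139.5 = 270.7 kips.
Allowable strength R_n/Ω = 270.7 / 2 = 135 kips.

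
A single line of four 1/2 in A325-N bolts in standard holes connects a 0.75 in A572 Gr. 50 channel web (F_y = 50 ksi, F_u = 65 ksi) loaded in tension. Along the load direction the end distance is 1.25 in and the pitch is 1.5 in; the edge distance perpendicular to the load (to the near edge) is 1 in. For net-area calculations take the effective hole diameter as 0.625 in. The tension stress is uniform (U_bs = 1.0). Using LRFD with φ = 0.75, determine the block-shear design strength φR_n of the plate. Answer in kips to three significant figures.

Shear plane L_v = 1.25 + 3·1.5 = 5.75 in; A_gv = 5.75 × 0.75 = 4.312 in².
A_nv = (5.75 − 3.5·0.625) × 0.75 = 2.672 in².
A_nt = (1 − 0.5·0.625) × 0.75 = 0.5156 in².
0.6 F_u A_nv = 104.2 kips; 0.6 F_y A_gv = 129.4 kips → shear rupture governs the shear term.
R_n = 104.2 + 1.0 × 65 × 0.5156 = 137.7 kips.
Design strength φR_n = 0.75 × 137.7 = 103 kips.

103 kips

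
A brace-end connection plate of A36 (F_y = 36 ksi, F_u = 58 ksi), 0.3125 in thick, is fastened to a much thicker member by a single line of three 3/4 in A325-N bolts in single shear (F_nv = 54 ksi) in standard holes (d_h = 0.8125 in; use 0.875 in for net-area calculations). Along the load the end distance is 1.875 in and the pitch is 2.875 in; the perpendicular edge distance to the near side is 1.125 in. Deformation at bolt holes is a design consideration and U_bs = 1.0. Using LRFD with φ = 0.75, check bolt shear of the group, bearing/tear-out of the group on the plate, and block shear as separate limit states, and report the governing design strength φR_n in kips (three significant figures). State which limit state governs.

47.9 kips (block shear governs)

Bolt shear: A_b = π·0.75²/4 = 0.4418 in²; R_n = 54 × 0.4418 × 3 × 1 = 71.57 kips → 0.75 × 71.57 = 53.7 kips.
Bearing: edge l_c = 1.469, r_n = 31.95 kips; interior l_c = 2.062, r_n = 32.62 kips; R_n = 31.95 + 2·32.62 = 97.2 kips → 72.9 kips.
Block shear: A_gv = 2.383, A_nv = 1.699, A_nt = 0.2148 in²; R_n = min(0.6F_uA_nv, 0.6F_yA_gv) + U_bs·F_u·A_nt = 63.93 kips → 47.9 kips.
Block shear governs: 47.9 kips.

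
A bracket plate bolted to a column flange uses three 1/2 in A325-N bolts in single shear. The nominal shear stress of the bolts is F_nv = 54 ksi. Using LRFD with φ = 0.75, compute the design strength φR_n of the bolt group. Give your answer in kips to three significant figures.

A_b = π × 0.5² / 4 = 0.1963 in².
R_n = F_nv · A_b · n · n_s = 54 × 0.1963 × 3 × 1 = 31.81 kips.
Design strength φR_n = 0.75 × 31.81 = 23.9 kips.

23.9 kips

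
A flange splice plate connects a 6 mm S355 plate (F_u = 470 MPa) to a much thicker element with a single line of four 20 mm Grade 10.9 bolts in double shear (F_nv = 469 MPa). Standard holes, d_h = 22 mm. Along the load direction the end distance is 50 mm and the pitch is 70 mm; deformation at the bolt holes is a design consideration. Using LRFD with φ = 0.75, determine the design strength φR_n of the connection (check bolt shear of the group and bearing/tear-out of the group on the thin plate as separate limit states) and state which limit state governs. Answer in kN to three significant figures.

404 kN (bearing governs)

Bolt shear: A_b = π·20²/4 = 314.2 mm²; R_n = 469 × 314.2 × 4 × 2 / 1000 = 1179 kN → 0.75 × 1179 = 884 kN.
Bearing (1.2 l_c t F_u ≤ 2.4 d t F_u): upper limit = 2.4·20·6·470 / 1000 = 135.4 kN.
  Edge l_c = 50 − 22/2 = 39 → r_n = 132 kN; interior l_c = 70 − 22 = 48 → r_n = 135.4 kN.
  R_n,bearing = 1·132 + 3·135.4 = 538.1 kN → 0.75 × 538.1 = 404 kN.
Bearing governs: 404 kN.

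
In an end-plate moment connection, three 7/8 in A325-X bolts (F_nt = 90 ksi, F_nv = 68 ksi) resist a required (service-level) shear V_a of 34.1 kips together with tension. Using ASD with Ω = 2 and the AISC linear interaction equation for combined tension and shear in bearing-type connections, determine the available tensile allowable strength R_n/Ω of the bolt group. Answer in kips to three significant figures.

60.4 kips

A_b = π·0.875²/4 = 0.6013 in²; f_rv = 34.1 / (3 × 0.6013) = 18.9 ksi.
F'_nt = 1.3 F_nt − (Ω F_nt / F_nv) f_rv = 1.3·90 − (2·90/68)·18.9 = 66.96 ksi, capped at F_nt → F'_nt = 66.96 ksi.
R_n = F'_nt · A_b · n = 66.96 × 0.6013 × 3 = 120.8 kips.
Allowable strength R_n/Ω = 120.8 / 2 = 60.4 kips.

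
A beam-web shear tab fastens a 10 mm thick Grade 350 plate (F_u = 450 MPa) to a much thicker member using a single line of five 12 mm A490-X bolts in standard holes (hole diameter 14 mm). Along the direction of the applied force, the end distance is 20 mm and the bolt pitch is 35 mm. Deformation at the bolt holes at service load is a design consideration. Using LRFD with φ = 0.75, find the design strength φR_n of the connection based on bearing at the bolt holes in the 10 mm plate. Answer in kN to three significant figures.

Per bolt r_n = 1.2 l_c t F_u ≤ 2.4 d t F_u; upper limit = 2.4 × 12 × 10 × 450 / 1000 = 129.6 kN.
Edge bolt: l_c = 20 − 14/2 = 13 mm → 1.2 × 13 × 10 × 450 / 1000 = 70.2 → r_n = 70.2 kN.
Interior bolts: l_c = 35 − 14 = 21 mm → 1.2 × 21 × 10 × 450 / 1000 = 113.4 → r_n = 113.4 kN.
R_n = 1 × 70.2 + 4 × 113.4 = 523.8 kN.
Design strength φR_n = 0.75 × 523.8 = 393 kN.

393 kN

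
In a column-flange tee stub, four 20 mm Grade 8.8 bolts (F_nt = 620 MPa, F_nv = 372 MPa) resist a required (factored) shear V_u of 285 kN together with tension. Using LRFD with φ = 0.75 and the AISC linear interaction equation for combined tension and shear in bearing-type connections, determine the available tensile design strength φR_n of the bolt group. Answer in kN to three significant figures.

A_b = π·20²/4 = 314.2 mm²; f_rv = 285 × 1000 / (4 × 314.2) = 226.8 MPa.
F'_nt = 1.3 F_nt − (F_nt / φF_nv) f_rv = 1.3·620 − (620/(0.75·372))·226.8 = 302 MPa, capped at F_nt → F'_nt = 302 MPa.
R_n = F'_nt · A_b · n = 302 × 314.2 × 4 / 1000 = 379.5 kN.
Design strength φR_n = 0.75 × 379.5 = 285 kN.

285 kN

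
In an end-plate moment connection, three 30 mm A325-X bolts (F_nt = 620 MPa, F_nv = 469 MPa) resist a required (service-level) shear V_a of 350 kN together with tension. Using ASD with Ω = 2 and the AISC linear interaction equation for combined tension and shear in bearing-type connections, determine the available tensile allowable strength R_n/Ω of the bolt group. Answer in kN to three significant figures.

392 kN

A_b = π·30²/4 = 706.9 mm²; f_rv = 350 × 1000 / (3 × 706.9) = 165 MPa.
F'_nt = 1.3 F_nt − (Ω F_nt / F_nv) f_rv = 1.3·620 − (2·620/469)·165 = 369.6 MPa, capped at F_nt → F'_nt = 369.6 MPa.
R_n = F'_nt · A_b · n = 369.6 × 706.9 × 3 / 1000 = 783.8 kN.
Allowable strength R_n/Ω = 783.8 / 2 = 392 kN.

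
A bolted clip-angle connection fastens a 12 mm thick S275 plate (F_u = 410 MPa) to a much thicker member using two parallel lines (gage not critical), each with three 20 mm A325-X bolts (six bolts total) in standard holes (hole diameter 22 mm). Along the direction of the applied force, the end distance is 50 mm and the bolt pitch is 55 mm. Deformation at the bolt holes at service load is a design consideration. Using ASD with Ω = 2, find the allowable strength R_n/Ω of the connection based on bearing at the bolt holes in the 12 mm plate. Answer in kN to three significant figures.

Per bolt r_n = 1.2 l_c t F_u ≤ 2.4 d t F_u; upper limit = 2.4 × 20 × 12 × 410 / 1000 = 236.2 kN.
Edge bolt: l_c = 50 − 22/2 = 39 mm → 1.2 × 39 × 12 × 410 / 1000 = 230.3 → r_n = 230.3 kN.
Interior bolts: l_c = 55 − 22 = 33 mm → 1.2 × 33 × 12 × 410 / 1000 = 194.8 → r_n = 194.8 kN.
R_n = 2 × 230.3 + 4 × 194.8 = 1240 kN.
Allowable strength R_n/Ω = 1240 / 2 = 620 kN.

620 kN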